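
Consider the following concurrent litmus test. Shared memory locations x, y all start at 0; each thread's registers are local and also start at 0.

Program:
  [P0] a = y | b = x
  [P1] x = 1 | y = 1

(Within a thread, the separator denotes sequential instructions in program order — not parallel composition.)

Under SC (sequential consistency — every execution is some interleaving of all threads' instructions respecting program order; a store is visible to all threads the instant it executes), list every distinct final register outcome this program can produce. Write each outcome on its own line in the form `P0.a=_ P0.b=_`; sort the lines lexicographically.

outcome vector order: (P0.a,P0.b)
|SC outcomes| = 3

P0.a=0 P0.b=0
P0.a=0 P0.b=1
P0.a=1 P0.b=1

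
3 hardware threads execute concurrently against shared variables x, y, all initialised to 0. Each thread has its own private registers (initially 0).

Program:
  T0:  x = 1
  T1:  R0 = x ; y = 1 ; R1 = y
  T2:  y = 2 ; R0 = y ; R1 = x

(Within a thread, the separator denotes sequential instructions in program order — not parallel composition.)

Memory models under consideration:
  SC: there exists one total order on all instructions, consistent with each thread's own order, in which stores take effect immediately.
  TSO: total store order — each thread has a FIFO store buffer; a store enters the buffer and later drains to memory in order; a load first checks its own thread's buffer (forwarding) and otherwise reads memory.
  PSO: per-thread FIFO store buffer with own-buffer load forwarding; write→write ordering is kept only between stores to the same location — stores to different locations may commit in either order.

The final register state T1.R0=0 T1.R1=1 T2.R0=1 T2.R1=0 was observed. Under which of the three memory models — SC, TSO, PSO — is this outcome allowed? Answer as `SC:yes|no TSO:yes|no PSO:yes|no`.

outcome vector order: (T1.R0,T1.R1,T2.R0,T2.R1)
under SC → 0110; 0111; 0120; 0121; 0220; 0221; 1111; 1120; 1121; 1221
under TSO → 0110; 0111; 0120; 0121; 0220; 0221; 1111; 1120; 1121; 1220; 1221
under PSO → 0110; 0111; 0120; 0121; 0220; 0221; 1111; 1120; 1121; 1220; 1221
target 0110 ∈ {SC,TSO,PSO}

SC:yes TSO:yes PSO:yes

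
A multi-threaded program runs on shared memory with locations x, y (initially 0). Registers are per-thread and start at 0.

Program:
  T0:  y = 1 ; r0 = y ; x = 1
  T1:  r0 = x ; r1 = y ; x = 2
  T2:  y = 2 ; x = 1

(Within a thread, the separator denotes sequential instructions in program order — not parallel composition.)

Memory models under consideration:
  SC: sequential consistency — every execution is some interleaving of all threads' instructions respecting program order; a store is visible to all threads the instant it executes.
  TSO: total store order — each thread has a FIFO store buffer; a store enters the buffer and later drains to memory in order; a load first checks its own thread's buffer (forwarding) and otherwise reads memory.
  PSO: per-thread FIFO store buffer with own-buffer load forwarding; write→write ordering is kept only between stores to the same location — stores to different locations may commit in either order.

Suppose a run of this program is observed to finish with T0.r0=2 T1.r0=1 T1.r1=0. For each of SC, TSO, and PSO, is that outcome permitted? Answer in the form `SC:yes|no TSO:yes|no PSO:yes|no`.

SC:no TSO:no PSO:yes

outcome vector order: (T0.r0,T1.r0,T1.r1)
SC: 9 outcomes — {1/0/0 1/0/1 1/0/2 1/1/1 1/1/2 2/0/0 2/0/1 2/0/2 2/1/2}
TSO: 9 outcomes — {1/0/0 1/0/1 1/0/2 1/1/1 1/1/2 2/0/0 2/0/1 2/0/2 2/1/2}
PSO: 12 outcomes — {1/0/0 1/0/1 1/0/2 1/1/0 1/1/1 1/1/2 2/0/0 2/0/1 2/0/2 2/1/0 2/1/1 2/1/2}
target 2/1/0 ∈ {PSO}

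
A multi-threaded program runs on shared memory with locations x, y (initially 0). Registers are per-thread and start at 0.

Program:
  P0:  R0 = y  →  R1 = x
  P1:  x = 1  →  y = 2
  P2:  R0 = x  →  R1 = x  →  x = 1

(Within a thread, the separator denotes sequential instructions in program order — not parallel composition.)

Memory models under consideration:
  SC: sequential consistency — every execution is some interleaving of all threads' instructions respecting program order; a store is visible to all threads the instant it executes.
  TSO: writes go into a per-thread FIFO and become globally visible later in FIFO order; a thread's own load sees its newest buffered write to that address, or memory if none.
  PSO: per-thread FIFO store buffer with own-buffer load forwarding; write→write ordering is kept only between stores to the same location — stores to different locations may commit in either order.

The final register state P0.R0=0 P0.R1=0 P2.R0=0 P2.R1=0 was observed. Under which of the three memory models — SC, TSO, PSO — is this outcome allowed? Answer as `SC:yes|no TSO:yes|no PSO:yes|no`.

outcome vector order: (P0.R0,P0.R1,P2.R0,P2.R1)
under SC → 0/0/0/0, 0/0/0/1, 0/0/1/1, 0/1/0/0, 0/1/0/1, 0/1/1/1, 2/1/0/0, 2/1/0/1, 2/1/1/1
under TSO → 0/0/0/0, 0/0/0/1, 0/0/1/1, 0/1/0/0, 0/1/0/1, 0/1/1/1, 2/1/0/0, 2/1/0/1, 2/1/1/1
under PSO → 0/0/0/0, 0/0/0/1, 0/0/1/1, 0/1/0/0, 0/1/0/1, 0/1/1/1, 2/0/0/0, 2/0/0/1, 2/0/1/1, 2/1/0/0, 2/1/0/1, 2/1/1/1
target 0/0/0/0 ∈ {SC,TSO,PSO}

SC:yes TSO:yes PSO:yes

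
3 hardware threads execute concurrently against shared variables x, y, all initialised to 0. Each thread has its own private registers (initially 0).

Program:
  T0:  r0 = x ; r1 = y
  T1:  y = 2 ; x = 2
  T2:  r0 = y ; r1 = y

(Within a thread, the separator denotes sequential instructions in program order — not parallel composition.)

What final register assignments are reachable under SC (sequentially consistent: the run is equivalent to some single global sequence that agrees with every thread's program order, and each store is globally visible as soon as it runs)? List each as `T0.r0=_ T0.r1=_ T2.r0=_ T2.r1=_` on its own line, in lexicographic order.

T0.r0=0 T0.r1=0 T2.r0=0 T2.r1=0
T0.r0=0 T0.r1=0 T2.r0=0 T2.r1=2
T0.r0=0 T0.r1=0 T2.r0=2 T2.r1=2
T0.r0=0 T0.r1=2 T2.r0=0 T2.r1=0
T0.r0=0 T0.r1=2 T2.r0=0 T2.r1=2
T0.r0=0 T0.r1=2 T2.r0=2 T2.r1=2
T0.r0=2 T0.r1=2 T2.r0=0 T2.r1=0
T0.r0=2 T0.r1=2 T2.r0=0 T2.r1=2
T0.r0=2 T0.r1=2 T2.r0=2 T2.r1=2

outcome vector order: (T0.r0,T0.r1,T2.r0,T2.r1)
|SC outcomes| = 9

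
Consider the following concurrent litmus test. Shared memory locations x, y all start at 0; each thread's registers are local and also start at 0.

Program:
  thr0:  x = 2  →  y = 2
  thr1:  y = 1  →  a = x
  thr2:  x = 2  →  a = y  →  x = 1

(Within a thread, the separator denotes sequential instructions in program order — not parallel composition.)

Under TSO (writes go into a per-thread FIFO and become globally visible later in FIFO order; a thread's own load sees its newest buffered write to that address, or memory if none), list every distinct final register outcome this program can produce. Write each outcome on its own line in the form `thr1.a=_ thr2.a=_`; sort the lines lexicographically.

outcome vector order: (thr1.a,thr2.a)
|TSO outcomes| = 9

thr1.a=0 thr2.a=0
thr1.a=0 thr2.a=1
thr1.a=0 thr2.a=2
thr1.a=1 thr2.a=0
thr1.a=1 thr2.a=1
thr1.a=1 thr2.a=2
thr1.a=2 thr2.a=0
thr1.a=2 thr2.a=1
thr1.a=2 thr2.a=2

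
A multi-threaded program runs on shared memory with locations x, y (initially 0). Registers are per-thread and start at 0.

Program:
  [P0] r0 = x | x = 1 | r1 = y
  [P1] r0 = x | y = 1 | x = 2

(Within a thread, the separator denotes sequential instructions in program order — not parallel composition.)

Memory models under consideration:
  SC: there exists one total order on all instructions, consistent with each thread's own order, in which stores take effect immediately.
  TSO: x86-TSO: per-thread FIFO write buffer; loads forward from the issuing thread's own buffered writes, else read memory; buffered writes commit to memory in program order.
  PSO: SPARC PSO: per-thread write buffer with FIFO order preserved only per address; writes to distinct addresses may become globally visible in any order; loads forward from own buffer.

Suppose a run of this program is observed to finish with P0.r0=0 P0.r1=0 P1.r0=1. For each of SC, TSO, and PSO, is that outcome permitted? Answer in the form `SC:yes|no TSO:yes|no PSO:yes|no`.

outcome vector order: (P0.r0,P0.r1,P1.r0)
[SC] allowed = {<0 0 0> <0 0 1> <0 1 0> <0 1 1> <2 1 0>}
[TSO] allowed = {<0 0 0> <0 0 1> <0 1 0> <0 1 1> <2 1 0>}
[PSO] allowed = {<0 0 0> <0 0 1> <0 1 0> <0 1 1> <2 0 0> <2 1 0>}
target <0 0 1> ∈ {SC,TSO,PSO}

SC:yes TSO:yes PSO:yes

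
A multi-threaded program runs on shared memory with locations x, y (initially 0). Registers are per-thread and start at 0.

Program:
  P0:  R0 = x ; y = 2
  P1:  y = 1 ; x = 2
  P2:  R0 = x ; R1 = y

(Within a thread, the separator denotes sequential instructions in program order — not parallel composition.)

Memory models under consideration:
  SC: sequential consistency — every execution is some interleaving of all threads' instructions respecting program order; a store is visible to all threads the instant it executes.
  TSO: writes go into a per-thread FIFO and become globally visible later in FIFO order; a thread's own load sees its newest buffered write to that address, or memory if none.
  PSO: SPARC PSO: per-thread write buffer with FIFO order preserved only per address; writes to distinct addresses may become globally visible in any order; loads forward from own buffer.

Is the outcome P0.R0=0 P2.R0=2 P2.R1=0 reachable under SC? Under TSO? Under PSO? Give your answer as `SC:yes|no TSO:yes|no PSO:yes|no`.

outcome vector order: (P0.R0,P2.R0,P2.R1)
SC (10): (0,0,0); (0,0,1); (0,0,2); (0,2,1); (0,2,2); (2,0,0); (2,0,1); (2,0,2); (2,2,1); (2,2,2)
TSO (10): (0,0,0); (0,0,1); (0,0,2); (0,2,1); (0,2,2); (2,0,0); (2,0,1); (2,0,2); (2,2,1); (2,2,2)
PSO (12): (0,0,0); (0,0,1); (0,0,2); (0,2,0); (0,2,1); (0,2,2); (2,0,0); (2,0,1); (2,0,2); (2,2,0); (2,2,1); (2,2,2)
target (0,2,0) ∈ {PSO}

SC:no TSO:no PSO:yes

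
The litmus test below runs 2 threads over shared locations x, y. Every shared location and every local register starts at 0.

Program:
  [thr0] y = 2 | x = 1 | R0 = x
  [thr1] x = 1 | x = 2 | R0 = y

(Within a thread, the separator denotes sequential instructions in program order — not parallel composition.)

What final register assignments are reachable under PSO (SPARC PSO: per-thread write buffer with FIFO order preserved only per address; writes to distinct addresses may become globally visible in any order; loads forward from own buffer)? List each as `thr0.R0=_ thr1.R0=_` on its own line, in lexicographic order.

thr0.R0=1 thr1.R0=0
thr0.R0=1 thr1.R0=2
thr0.R0=2 thr1.R0=0
thr0.R0=2 thr1.R0=2

outcome vector order: (thr0.R0,thr1.R0)
|PSO outcomes| = 4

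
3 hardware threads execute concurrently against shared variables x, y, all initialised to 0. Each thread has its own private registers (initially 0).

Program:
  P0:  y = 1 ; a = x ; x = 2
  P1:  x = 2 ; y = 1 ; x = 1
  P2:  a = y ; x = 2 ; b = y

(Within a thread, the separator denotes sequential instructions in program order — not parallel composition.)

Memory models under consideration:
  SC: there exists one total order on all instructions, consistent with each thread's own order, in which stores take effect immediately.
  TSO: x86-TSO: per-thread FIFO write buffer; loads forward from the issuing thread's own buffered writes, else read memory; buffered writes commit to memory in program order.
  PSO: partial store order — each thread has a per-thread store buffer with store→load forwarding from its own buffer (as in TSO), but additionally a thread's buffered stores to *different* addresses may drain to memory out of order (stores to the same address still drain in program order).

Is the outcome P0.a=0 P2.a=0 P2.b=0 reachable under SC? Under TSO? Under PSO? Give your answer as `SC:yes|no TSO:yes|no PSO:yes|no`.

SC:no TSO:yes PSO:yes

outcome vector order: (P0.a,P2.a,P2.b)
under SC → 0/0/1 0/1/1 1/0/0 1/0/1 1/1/1 2/0/0 2/0/1 2/1/1
under TSO → 0/0/0 0/0/1 0/1/1 1/0/0 1/0/1 1/1/1 2/0/0 2/0/1 2/1/1
under PSO → 0/0/0 0/0/1 0/1/1 1/0/0 1/0/1 1/1/1 2/0/0 2/0/1 2/1/1
target 0/0/0 ∈ {TSO,PSO}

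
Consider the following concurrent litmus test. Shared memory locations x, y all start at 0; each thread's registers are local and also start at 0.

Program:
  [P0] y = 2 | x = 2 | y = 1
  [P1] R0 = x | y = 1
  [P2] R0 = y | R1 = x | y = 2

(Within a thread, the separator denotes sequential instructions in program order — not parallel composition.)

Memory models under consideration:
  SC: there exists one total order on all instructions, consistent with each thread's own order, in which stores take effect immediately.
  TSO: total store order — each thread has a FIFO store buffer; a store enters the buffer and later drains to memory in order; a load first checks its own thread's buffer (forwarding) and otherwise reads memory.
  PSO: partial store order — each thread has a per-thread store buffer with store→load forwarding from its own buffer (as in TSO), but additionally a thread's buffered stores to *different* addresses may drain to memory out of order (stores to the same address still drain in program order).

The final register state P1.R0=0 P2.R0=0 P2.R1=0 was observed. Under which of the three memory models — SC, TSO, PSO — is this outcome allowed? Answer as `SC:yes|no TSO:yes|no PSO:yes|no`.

SC:yes TSO:yes PSO:yes

outcome vector order: (P1.R0,P2.R0,P2.R1)
under SC → 000, 002, 010, 012, 020, 022, 200, 202, 212, 220, 222
under TSO → 000, 002, 010, 012, 020, 022, 200, 202, 212, 220, 222
under PSO → 000, 002, 010, 012, 020, 022, 200, 202, 210, 212, 220, 222
target 000 ∈ {SC,TSO,PSO}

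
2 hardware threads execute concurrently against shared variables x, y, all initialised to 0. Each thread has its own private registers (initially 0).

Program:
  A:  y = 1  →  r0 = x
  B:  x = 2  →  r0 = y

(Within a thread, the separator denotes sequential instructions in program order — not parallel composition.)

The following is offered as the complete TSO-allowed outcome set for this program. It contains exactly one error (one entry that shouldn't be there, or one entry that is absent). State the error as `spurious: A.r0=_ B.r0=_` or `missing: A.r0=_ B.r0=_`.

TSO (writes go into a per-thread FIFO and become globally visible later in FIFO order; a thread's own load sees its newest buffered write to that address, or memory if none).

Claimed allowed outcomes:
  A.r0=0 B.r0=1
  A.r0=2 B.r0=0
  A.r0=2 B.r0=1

outcome vector order: (A.r0,B.r0)
under TSO → 00, 01, 20, 21
TSO∖claimed = {00}

missing: A.r0=0 B.r0=0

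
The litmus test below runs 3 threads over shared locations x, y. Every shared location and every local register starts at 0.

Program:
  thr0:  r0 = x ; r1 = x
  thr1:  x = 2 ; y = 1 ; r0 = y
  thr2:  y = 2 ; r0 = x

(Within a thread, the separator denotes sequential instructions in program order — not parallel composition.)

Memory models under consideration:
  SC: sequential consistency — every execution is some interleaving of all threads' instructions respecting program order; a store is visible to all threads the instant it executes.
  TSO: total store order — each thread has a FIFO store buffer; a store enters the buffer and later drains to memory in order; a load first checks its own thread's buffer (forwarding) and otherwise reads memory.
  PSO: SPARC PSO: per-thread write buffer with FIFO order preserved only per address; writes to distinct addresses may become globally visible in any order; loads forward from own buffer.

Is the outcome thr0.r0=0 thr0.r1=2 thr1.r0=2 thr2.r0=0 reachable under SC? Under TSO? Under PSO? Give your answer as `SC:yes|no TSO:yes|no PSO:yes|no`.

SC:no TSO:yes PSO:yes

outcome vector order: (thr0.r0,thr0.r1,thr1.r0,thr2.r0)
SC (9): <0 0 1 0> <0 0 1 2> <0 0 2 2> <0 2 1 0> <0 2 1 2> <0 2 2 2> <2 2 1 0> <2 2 1 2> <2 2 2 2>
TSO (12): <0 0 1 0> <0 0 1 2> <0 0 2 0> <0 0 2 2> <0 2 1 0> <0 2 1 2> <0 2 2 0> <0 2 2 2> <2 2 1 0> <2 2 1 2> <2 2 2 0> <2 2 2 2>
PSO (12): <0 0 1 0> <0 0 1 2> <0 0 2 0> <0 0 2 2> <0 2 1 0> <0 2 1 2> <0 2 2 0> <0 2 2 2> <2 2 1 0> <2 2 1 2> <2 2 2 0> <2 2 2 2>
target <0 2 2 0> ∈ {TSO,PSO}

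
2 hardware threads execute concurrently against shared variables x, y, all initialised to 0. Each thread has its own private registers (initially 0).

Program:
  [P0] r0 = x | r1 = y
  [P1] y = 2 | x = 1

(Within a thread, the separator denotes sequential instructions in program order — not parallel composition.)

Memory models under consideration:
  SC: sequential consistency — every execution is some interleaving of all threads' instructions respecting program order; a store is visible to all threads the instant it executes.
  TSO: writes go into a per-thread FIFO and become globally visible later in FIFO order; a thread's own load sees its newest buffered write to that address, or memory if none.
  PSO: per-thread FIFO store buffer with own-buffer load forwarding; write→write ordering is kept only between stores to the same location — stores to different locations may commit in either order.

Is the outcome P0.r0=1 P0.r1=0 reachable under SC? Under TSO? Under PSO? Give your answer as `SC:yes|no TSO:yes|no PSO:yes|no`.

SC:no TSO:no PSO:yes

outcome vector order: (P0.r0,P0.r1)
SC (3): 00 02 12
TSO (3): 00 02 12
PSO (4): 00 02 10 12
target 10 ∈ {PSO}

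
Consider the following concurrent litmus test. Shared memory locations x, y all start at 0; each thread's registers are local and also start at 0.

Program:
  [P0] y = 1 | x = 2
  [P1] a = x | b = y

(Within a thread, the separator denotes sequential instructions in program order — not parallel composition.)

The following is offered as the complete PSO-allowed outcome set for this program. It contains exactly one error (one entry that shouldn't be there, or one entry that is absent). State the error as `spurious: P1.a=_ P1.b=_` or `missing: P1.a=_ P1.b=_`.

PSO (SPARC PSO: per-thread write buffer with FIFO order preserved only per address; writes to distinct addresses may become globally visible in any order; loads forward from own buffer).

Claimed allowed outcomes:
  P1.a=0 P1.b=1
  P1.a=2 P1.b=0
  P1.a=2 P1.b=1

outcome vector order: (P1.a,P1.b)
PSO (4): (0,0); (0,1); (2,0); (2,1)
PSO∖claimed = {(0,0)}

missing: P1.a=0 P1.b=0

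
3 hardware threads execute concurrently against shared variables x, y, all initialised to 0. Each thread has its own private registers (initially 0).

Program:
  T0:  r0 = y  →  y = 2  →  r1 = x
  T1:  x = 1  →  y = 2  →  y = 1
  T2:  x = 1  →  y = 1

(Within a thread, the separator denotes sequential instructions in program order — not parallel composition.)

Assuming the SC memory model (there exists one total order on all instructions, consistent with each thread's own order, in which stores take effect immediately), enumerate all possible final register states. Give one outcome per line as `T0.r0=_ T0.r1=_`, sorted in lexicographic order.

outcome vector order: (T0.r0,T0.r1)
|SC outcomes| = 4

T0.r0=0 T0.r1=0
T0.r0=0 T0.r1=1
T0.r0=1 T0.r1=1
T0.r0=2 T0.r1=1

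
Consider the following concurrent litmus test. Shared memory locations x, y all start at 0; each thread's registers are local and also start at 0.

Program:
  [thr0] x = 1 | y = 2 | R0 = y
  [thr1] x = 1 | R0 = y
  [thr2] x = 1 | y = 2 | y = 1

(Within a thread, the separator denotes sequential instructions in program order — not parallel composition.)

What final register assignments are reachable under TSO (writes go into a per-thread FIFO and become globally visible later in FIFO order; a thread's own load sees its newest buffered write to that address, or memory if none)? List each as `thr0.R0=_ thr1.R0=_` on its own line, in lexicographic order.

outcome vector order: (thr0.R0,thr1.R0)
|TSO outcomes| = 6

thr0.R0=1 thr1.R0=0
thr0.R0=1 thr1.R0=1
thr0.R0=1 thr1.R0=2
thr0.R0=2 thr1.R0=0
thr0.R0=2 thr1.R0=1
thr0.R0=2 thr1.R0=2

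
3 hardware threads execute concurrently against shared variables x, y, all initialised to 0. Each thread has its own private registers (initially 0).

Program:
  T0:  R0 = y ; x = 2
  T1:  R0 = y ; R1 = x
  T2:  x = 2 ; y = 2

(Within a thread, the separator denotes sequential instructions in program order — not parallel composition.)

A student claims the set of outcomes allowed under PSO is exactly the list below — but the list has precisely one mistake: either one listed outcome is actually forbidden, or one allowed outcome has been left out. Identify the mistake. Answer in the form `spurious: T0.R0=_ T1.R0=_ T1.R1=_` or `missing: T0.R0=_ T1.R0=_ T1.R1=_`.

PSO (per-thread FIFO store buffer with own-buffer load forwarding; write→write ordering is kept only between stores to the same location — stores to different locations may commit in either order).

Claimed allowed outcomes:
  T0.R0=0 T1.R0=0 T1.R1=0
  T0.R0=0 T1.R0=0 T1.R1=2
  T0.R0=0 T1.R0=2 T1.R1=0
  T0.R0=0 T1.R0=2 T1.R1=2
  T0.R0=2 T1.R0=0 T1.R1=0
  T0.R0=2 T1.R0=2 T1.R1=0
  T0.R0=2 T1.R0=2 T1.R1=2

outcome vector order: (T0.R0,T1.R0,T1.R1)
[PSO] allowed = {000, 002, 020, 022, 200, 202, 220, 222}
PSO∖claimed = {202}

missing: T0.R0=2 T1.R0=0 T1.R1=2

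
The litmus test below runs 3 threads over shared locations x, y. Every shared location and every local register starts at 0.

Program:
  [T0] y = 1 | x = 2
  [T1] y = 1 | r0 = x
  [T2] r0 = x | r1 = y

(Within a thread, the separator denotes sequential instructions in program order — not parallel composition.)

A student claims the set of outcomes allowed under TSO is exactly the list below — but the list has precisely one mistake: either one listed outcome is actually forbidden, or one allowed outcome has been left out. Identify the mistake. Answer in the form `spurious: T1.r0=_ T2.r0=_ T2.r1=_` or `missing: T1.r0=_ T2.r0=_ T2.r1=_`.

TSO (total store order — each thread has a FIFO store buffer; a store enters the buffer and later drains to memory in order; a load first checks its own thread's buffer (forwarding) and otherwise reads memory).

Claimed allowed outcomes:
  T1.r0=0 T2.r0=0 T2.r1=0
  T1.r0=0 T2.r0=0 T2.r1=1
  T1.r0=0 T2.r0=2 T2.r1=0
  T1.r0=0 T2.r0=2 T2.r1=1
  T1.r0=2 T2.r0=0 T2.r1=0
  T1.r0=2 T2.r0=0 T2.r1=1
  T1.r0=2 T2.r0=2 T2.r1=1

outcome vector order: (T1.r0,T2.r0,T2.r1)
TSO: 6 outcomes — {000; 001; 021; 200; 201; 221}
claimed∖TSO = {020}

spurious: T1.r0=0 T2.r0=2 T2.r1=0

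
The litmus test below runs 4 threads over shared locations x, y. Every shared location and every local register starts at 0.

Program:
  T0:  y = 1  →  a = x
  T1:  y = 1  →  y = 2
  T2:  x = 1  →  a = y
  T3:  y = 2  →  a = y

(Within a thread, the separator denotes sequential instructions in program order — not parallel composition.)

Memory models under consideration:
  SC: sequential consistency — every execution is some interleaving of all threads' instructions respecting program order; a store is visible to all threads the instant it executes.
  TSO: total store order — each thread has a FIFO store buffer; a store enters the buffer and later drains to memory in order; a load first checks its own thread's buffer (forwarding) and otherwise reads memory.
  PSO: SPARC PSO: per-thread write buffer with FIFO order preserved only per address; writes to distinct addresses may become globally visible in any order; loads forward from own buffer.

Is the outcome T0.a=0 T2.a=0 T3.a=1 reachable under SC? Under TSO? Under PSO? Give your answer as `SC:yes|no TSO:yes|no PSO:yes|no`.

outcome vector order: (T0.a,T2.a,T3.a)
SC: 10 outcomes — {0/1/1; 0/1/2; 0/2/1; 0/2/2; 1/0/1; 1/0/2; 1/1/1; 1/1/2; 1/2/1; 1/2/2}
TSO: 12 outcomes — {0/0/1; 0/0/2; 0/1/1; 0/1/2; 0/2/1; 0/2/2; 1/0/1; 1/0/2; 1/1/1; 1/1/2; 1/2/1; 1/2/2}
PSO: 12 outcomes — {0/0/1; 0/0/2; 0/1/1; 0/1/2; 0/2/1; 0/2/2; 1/0/1; 1/0/2; 1/1/1; 1/1/2; 1/2/1; 1/2/2}
target 0/0/1 ∈ {TSO,PSO}

SC:no TSO:yes PSO:yes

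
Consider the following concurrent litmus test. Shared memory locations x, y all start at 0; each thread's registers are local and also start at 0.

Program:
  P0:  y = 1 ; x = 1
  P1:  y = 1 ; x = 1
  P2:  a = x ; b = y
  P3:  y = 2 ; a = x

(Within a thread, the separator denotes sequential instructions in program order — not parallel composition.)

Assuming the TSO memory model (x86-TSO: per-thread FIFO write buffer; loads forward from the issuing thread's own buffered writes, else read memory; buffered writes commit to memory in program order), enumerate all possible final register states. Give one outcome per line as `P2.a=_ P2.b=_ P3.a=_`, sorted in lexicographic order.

P2.a=0 P2.b=0 P3.a=0
P2.a=0 P2.b=0 P3.a=1
P2.a=0 P2.b=1 P3.a=0
P2.a=0 P2.b=1 P3.a=1
P2.a=0 P2.b=2 P3.a=0
P2.a=0 P2.b=2 P3.a=1
P2.a=1 P2.b=1 P3.a=0
P2.a=1 P2.b=1 P3.a=1
P2.a=1 P2.b=2 P3.a=0
P2.a=1 P2.b=2 P3.a=1

outcome vector order: (P2.a,P2.b,P3.a)
|TSO outcomes| = 10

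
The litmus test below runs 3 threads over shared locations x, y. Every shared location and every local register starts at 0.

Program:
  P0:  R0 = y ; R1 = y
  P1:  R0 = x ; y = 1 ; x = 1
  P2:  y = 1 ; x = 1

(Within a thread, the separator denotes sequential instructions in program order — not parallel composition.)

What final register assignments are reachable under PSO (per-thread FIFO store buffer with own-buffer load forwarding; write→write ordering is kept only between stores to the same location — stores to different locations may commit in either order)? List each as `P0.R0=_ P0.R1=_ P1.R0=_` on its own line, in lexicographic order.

P0.R0=0 P0.R1=0 P1.R0=0
P0.R0=0 P0.R1=0 P1.R0=1
P0.R0=0 P0.R1=1 P1.R0=0
P0.R0=0 P0.R1=1 P1.R0=1
P0.R0=1 P0.R1=1 P1.R0=0
P0.R0=1 P0.R1=1 P1.R0=1

outcome vector order: (P0.R0,P0.R1,P1.R0)
|PSO outcomes| = 6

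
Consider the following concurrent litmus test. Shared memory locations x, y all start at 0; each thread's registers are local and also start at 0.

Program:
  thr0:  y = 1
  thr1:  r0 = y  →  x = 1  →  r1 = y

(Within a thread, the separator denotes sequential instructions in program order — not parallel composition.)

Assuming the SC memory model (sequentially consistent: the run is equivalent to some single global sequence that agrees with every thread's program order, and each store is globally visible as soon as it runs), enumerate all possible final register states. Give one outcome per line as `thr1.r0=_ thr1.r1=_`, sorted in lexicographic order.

thr1.r0=0 thr1.r1=0
thr1.r0=0 thr1.r1=1
thr1.r0=1 thr1.r1=1

outcome vector order: (thr1.r0,thr1.r1)
|SC outcomes| = 3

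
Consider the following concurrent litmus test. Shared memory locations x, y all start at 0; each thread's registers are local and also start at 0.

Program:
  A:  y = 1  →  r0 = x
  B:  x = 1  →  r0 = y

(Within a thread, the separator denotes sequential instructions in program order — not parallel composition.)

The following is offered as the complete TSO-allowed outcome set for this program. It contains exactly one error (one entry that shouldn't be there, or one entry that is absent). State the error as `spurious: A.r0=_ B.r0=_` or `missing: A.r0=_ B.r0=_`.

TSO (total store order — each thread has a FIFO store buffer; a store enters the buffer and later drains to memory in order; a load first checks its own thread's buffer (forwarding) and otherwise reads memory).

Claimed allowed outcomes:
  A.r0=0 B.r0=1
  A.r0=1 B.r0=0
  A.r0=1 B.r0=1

missing: A.r0=0 B.r0=0

outcome vector order: (A.r0,B.r0)
TSO (4): (0,0) (0,1) (1,0) (1,1)
TSO∖claimed = {(0,0)}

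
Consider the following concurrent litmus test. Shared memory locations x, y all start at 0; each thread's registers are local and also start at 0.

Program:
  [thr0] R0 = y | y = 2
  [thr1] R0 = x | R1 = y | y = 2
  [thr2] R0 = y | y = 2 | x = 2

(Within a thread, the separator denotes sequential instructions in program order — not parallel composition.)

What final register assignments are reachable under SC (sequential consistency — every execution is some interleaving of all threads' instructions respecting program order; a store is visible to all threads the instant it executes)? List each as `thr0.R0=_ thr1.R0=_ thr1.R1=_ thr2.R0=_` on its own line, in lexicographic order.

outcome vector order: (thr0.R0,thr1.R0,thr1.R1,thr2.R0)
|SC outcomes| = 10

thr0.R0=0 thr1.R0=0 thr1.R1=0 thr2.R0=0
thr0.R0=0 thr1.R0=0 thr1.R1=0 thr2.R0=2
thr0.R0=0 thr1.R0=0 thr1.R1=2 thr2.R0=0
thr0.R0=0 thr1.R0=0 thr1.R1=2 thr2.R0=2
thr0.R0=0 thr1.R0=2 thr1.R1=2 thr2.R0=0
thr0.R0=0 thr1.R0=2 thr1.R1=2 thr2.R0=2
thr0.R0=2 thr1.R0=0 thr1.R1=0 thr2.R0=0
thr0.R0=2 thr1.R0=0 thr1.R1=0 thr2.R0=2
thr0.R0=2 thr1.R0=0 thr1.R1=2 thr2.R0=0
thr0.R0=2 thr1.R0=2 thr1.R1=2 thr2.R0=0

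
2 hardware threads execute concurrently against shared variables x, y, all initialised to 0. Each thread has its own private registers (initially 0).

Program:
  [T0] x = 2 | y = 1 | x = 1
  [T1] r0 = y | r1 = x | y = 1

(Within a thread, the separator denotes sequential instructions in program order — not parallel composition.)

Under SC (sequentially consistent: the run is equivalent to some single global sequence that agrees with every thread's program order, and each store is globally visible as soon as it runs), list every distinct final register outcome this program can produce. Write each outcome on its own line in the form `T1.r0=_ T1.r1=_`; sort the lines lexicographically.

T1.r0=0 T1.r1=0
T1.r0=0 T1.r1=1
T1.r0=0 T1.r1=2
T1.r0=1 T1.r1=1
T1.r0=1 T1.r1=2

outcome vector order: (T1.r0,T1.r1)
|SC outcomes| = 5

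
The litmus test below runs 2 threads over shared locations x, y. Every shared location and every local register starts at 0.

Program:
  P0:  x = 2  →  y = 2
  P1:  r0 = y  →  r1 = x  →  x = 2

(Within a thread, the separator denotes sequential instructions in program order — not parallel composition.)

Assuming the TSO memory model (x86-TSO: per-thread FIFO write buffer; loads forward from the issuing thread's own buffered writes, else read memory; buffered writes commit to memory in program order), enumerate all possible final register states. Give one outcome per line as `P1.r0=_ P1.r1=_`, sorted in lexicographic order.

P1.r0=0 P1.r1=0
P1.r0=0 P1.r1=2
P1.r0=2 P1.r1=2

outcome vector order: (P1.r0,P1.r1)
|TSO outcomes| = 3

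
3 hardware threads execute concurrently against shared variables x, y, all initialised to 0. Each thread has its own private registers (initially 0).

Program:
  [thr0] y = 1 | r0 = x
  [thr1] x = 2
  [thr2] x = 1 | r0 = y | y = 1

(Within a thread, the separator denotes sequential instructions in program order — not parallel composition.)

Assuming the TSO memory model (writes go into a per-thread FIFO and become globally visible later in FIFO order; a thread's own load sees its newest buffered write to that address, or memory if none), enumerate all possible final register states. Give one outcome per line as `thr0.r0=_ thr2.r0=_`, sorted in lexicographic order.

thr0.r0=0 thr2.r0=0
thr0.r0=0 thr2.r0=1
thr0.r0=1 thr2.r0=0
thr0.r0=1 thr2.r0=1
thr0.r0=2 thr2.r0=0
thr0.r0=2 thr2.r0=1

outcome vector order: (thr0.r0,thr2.r0)
|TSO outcomes| = 6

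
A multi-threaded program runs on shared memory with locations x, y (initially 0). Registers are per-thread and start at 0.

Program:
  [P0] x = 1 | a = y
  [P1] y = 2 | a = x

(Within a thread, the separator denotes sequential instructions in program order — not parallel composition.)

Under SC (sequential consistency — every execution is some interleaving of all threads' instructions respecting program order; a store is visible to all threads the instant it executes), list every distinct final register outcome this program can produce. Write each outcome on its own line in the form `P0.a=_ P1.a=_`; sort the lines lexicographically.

P0.a=0 P1.a=1
P0.a=2 P1.a=0
P0.a=2 P1.a=1

outcome vector order: (P0.a,P1.a)
|SC outcomes| = 3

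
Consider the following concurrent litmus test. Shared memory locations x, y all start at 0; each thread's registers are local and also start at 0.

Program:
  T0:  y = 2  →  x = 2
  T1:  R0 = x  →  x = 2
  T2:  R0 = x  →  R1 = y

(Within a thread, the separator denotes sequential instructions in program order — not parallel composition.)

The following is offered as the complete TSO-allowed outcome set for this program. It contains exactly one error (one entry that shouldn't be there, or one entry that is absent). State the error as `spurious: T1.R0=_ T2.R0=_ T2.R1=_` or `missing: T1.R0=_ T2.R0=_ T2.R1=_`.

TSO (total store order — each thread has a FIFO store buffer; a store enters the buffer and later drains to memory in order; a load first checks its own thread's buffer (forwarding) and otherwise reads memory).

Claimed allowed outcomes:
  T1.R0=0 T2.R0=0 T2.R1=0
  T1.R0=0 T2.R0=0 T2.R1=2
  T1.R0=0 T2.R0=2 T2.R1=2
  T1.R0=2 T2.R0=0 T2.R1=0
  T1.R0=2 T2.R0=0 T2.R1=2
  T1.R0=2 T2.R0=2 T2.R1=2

outcome vector order: (T1.R0,T2.R0,T2.R1)
under TSO → 000 002 020 022 200 202 222
TSO∖claimed = {020}

missing: T1.R0=0 T2.R0=2 T2.R1=0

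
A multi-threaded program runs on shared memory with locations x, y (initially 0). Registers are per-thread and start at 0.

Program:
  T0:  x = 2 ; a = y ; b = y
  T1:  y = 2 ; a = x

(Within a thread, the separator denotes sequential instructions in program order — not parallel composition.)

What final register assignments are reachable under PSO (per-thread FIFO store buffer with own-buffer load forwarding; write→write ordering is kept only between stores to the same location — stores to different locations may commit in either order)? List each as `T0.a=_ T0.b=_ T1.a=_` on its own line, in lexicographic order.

outcome vector order: (T0.a,T0.b,T1.a)
|PSO outcomes| = 6

T0.a=0 T0.b=0 T1.a=0
T0.a=0 T0.b=0 T1.a=2
T0.a=0 T0.b=2 T1.a=0
T0.a=0 T0.b=2 T1.a=2
T0.a=2 T0.b=2 T1.a=0
T0.a=2 T0.b=2 T1.a=2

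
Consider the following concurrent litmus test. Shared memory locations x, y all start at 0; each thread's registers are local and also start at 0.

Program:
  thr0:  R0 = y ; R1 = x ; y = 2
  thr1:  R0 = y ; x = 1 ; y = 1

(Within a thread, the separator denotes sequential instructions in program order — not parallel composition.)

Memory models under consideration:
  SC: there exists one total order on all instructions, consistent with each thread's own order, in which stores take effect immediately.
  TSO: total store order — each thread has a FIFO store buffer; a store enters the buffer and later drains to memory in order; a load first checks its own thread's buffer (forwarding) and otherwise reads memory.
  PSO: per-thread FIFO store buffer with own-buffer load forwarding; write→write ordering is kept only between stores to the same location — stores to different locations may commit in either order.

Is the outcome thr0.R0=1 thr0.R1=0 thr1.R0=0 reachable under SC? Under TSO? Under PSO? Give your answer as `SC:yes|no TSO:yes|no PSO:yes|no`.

SC:no TSO:no PSO:yes

outcome vector order: (thr0.R0,thr0.R1,thr1.R0)
SC (4): <0 0 0> <0 0 2> <0 1 0> <1 1 0>
TSO (4): <0 0 0> <0 0 2> <0 1 0> <1 1 0>
PSO (5): <0 0 0> <0 0 2> <0 1 0> <1 0 0> <1 1 0>
target <1 0 0> ∈ {PSO}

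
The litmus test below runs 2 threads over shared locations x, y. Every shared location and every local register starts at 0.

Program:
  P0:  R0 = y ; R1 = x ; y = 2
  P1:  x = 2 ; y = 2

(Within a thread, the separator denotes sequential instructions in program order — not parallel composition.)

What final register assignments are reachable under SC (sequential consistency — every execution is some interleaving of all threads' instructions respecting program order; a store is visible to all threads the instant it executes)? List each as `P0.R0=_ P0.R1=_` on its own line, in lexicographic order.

outcome vector order: (P0.R0,P0.R1)
|SC outcomes| = 3

P0.R0=0 P0.R1=0
P0.R0=0 P0.R1=2
P0.R0=2 P0.R1=2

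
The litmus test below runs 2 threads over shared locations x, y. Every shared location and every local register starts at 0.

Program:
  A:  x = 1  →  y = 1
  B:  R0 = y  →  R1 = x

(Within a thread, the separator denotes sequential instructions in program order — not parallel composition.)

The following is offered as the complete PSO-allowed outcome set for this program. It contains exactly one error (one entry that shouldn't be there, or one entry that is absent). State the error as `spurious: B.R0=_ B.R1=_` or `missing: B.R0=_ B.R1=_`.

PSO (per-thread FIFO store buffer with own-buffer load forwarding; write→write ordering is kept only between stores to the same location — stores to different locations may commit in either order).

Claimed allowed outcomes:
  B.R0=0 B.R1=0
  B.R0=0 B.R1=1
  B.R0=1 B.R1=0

missing: B.R0=1 B.R1=1

outcome vector order: (B.R0,B.R1)
PSO (4): 0/0; 0/1; 1/0; 1/1
PSO∖claimed = {1/1}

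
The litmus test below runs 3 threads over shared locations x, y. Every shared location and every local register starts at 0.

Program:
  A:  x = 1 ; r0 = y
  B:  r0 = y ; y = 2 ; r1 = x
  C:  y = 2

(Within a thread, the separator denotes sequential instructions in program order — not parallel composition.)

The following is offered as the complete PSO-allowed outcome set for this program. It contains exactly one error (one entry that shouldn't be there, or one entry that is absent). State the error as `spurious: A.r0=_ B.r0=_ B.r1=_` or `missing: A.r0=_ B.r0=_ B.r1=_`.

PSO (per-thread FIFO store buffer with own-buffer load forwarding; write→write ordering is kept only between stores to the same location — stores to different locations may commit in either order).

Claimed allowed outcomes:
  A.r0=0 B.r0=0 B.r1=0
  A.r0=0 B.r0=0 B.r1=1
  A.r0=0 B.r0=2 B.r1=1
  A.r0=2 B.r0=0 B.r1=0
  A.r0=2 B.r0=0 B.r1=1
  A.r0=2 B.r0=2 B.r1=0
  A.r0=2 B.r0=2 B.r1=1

missing: A.r0=0 B.r0=2 B.r1=0

outcome vector order: (A.r0,B.r0,B.r1)
PSO (8): (0,0,0); (0,0,1); (0,2,0); (0,2,1); (2,0,0); (2,0,1); (2,2,0); (2,2,1)
PSO∖claimed = {(0,2,0)}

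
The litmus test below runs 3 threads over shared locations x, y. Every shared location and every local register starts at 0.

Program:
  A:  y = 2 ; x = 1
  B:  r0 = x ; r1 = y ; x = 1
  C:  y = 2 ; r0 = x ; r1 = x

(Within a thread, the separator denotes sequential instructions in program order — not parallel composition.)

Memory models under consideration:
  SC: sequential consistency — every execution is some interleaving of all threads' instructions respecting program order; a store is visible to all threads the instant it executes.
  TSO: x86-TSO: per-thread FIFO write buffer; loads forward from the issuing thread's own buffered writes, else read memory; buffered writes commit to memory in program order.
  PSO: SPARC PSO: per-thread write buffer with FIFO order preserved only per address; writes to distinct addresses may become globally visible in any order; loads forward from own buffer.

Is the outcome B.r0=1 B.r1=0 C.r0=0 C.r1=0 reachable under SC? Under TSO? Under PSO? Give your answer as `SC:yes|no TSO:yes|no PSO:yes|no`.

SC:no TSO:no PSO:yes

outcome vector order: (B.r0,B.r1,C.r0,C.r1)
SC (9): 0/0/0/0 0/0/0/1 0/0/1/1 0/2/0/0 0/2/0/1 0/2/1/1 1/2/0/0 1/2/0/1 1/2/1/1
TSO (9): 0/0/0/0 0/0/0/1 0/0/1/1 0/2/0/0 0/2/0/1 0/2/1/1 1/2/0/0 1/2/0/1 1/2/1/1
PSO (12): 0/0/0/0 0/0/0/1 0/0/1/1 0/2/0/0 0/2/0/1 0/2/1/1 1/0/0/0 1/0/0/1 1/0/1/1 1/2/0/0 1/2/0/1 1/2/1/1
target 1/0/0/0 ∈ {PSO}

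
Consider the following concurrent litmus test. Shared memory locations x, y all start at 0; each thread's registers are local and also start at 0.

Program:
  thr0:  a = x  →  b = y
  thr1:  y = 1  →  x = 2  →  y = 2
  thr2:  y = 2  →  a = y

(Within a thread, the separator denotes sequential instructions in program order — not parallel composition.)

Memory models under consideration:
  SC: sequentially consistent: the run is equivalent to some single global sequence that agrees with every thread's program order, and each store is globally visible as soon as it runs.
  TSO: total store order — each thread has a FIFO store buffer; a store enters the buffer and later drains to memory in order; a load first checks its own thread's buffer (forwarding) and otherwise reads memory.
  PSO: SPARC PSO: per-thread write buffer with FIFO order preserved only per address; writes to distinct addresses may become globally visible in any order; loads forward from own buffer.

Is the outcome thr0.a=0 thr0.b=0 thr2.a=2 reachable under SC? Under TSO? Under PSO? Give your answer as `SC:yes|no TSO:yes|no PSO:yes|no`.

outcome vector order: (thr0.a,thr0.b,thr2.a)
SC (10): 0/0/1, 0/0/2, 0/1/1, 0/1/2, 0/2/1, 0/2/2, 2/1/1, 2/1/2, 2/2/1, 2/2/2
TSO (10): 0/0/1, 0/0/2, 0/1/1, 0/1/2, 0/2/1, 0/2/2, 2/1/1, 2/1/2, 2/2/1, 2/2/2
PSO (12): 0/0/1, 0/0/2, 0/1/1, 0/1/2, 0/2/1, 0/2/2, 2/0/1, 2/0/2, 2/1/1, 2/1/2, 2/2/1, 2/2/2
target 0/0/2 ∈ {SC,TSO,PSO}

SC:yes TSO:yes PSO:yes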